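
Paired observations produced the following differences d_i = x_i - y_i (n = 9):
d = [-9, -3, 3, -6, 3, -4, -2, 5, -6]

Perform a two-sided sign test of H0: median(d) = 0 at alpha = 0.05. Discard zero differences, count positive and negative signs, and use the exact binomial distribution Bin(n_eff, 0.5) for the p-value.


Step 1: Discard zero differences. Original n = 9; n_eff = number of nonzero differences = 9.
Nonzero differences (with sign): -9, -3, +3, -6, +3, -4, -2, +5, -6
Step 2: Count signs: positive = 3, negative = 6.
Step 3: Under H0: P(positive) = 0.5, so the number of positives S ~ Bin(9, 0.5).
Step 4: Two-sided exact p-value = sum of Bin(9,0.5) probabilities at or below the observed probability = 0.507812.
Step 5: alpha = 0.05. fail to reject H0.

n_eff = 9, pos = 3, neg = 6, p = 0.507812, fail to reject H0.


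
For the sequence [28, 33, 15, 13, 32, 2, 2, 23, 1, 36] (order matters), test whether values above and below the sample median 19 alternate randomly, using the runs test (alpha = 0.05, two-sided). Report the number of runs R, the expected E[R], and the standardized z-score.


Step 1: Compute median = 19; label A = above, B = below.
Labels in order: AABBABBABA  (n_A = 5, n_B = 5)
Step 2: Count runs R = 7.
Step 3: Under H0 (random ordering), E[R] = 2*n_A*n_B/(n_A+n_B) + 1 = 2*5*5/10 + 1 = 6.0000.
        Var[R] = 2*n_A*n_B*(2*n_A*n_B - n_A - n_B) / ((n_A+n_B)^2 * (n_A+n_B-1)) = 2000/900 = 2.2222.
        SD[R] = 1.4907.
Step 4: Continuity-corrected z = (R - 0.5 - E[R]) / SD[R] = (7 - 0.5 - 6.0000) / 1.4907 = 0.3354.
Step 5: Two-sided p-value via normal approximation = 2*(1 - Phi(|z|)) = 0.737316.
Step 6: alpha = 0.05. fail to reject H0.

R = 7, z = 0.3354, p = 0.737316, fail to reject H0.


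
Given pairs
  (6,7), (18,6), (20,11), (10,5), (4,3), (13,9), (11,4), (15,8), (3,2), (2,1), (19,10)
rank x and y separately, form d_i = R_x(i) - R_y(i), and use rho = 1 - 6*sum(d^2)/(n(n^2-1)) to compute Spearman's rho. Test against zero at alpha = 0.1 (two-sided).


Step 1: Rank x and y separately (midranks; no ties here).
rank(x): 6->4, 18->9, 20->11, 10->5, 4->3, 13->7, 11->6, 15->8, 3->2, 2->1, 19->10
rank(y): 7->7, 6->6, 11->11, 5->5, 3->3, 9->9, 4->4, 8->8, 2->2, 1->1, 10->10
Step 2: d_i = R_x(i) - R_y(i); compute d_i^2.
  (4-7)^2=9, (9-6)^2=9, (11-11)^2=0, (5-5)^2=0, (3-3)^2=0, (7-9)^2=4, (6-4)^2=4, (8-8)^2=0, (2-2)^2=0, (1-1)^2=0, (10-10)^2=0
sum(d^2) = 26.
Step 3: rho = 1 - 6*26 / (11*(11^2 - 1)) = 1 - 156/1320 = 0.881818.
Step 4: Under H0, t = rho * sqrt((n-2)/(1-rho^2)) = 5.6097 ~ t(9).
Step 5: Two-sided p-value from the t-distribution with 9 df = 0.000330.
Step 6: alpha = 0.1. reject H0.

rho = 0.8818, p = 0.000330, reject H0 at alpha = 0.1.


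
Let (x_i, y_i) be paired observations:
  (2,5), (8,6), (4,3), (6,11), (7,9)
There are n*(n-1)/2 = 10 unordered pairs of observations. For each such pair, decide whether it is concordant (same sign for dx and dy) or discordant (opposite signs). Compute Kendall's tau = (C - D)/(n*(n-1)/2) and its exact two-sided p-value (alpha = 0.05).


Step 1: Enumerate the 10 unordered pairs (i,j) with i<j and classify each by sign(x_j-x_i) * sign(y_j-y_i).
  (1,2):dx=+6,dy=+1->C; (1,3):dx=+2,dy=-2->D; (1,4):dx=+4,dy=+6->C; (1,5):dx=+5,dy=+4->C
  (2,3):dx=-4,dy=-3->C; (2,4):dx=-2,dy=+5->D; (2,5):dx=-1,dy=+3->D; (3,4):dx=+2,dy=+8->C
  (3,5):dx=+3,dy=+6->C; (4,5):dx=+1,dy=-2->D
Step 2: C = 6, D = 4, total pairs = 10.
Step 3: tau = (C - D)/(n(n-1)/2) = (6 - 4)/10 = 0.200000.
Step 4: Exact two-sided p-value (enumerate n! = 120 permutations of y under H0): p = 0.816667.
Step 5: alpha = 0.05. fail to reject H0.

tau_b = 0.2000 (C=6, D=4), p = 0.816667, fail to reject H0.


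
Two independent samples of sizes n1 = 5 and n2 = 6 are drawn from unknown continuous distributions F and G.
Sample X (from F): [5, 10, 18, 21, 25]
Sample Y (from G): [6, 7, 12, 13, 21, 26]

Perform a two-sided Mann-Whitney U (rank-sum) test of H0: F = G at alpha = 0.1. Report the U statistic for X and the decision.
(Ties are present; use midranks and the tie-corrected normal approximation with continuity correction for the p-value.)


Step 1: Combine and sort all 11 observations; assign midranks.
sorted (value, group): (5,X), (6,Y), (7,Y), (10,X), (12,Y), (13,Y), (18,X), (21,X), (21,Y), (25,X), (26,Y)
ranks: 5->1, 6->2, 7->3, 10->4, 12->5, 13->6, 18->7, 21->8.5, 21->8.5, 25->10, 26->11
Step 2: Rank sum for X: R1 = 1 + 4 + 7 + 8.5 + 10 = 30.5.
Step 3: U_X = R1 - n1(n1+1)/2 = 30.5 - 5*6/2 = 30.5 - 15 = 15.5.
       U_Y = n1*n2 - U_X = 30 - 15.5 = 14.5.
Step 4: Ties are present, so use the tie-corrected normal approximation (with continuity correction) for the p-value.
Step 5: p-value = 1.000000; compare to alpha = 0.1. fail to reject H0.

U_X = 15.5, p = 1.000000, fail to reject H0 at alpha = 0.1.


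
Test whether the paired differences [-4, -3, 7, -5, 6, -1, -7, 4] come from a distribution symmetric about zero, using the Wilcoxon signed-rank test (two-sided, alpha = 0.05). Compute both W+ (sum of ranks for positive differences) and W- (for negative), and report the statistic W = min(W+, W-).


Step 1: Drop any zero differences (none here) and take |d_i|.
|d| = [4, 3, 7, 5, 6, 1, 7, 4]
Step 2: Midrank |d_i| (ties get averaged ranks).
ranks: |4|->3.5, |3|->2, |7|->7.5, |5|->5, |6|->6, |1|->1, |7|->7.5, |4|->3.5
Step 3: Attach original signs; sum ranks with positive sign and with negative sign.
W+ = 7.5 + 6 + 3.5 = 17
W- = 3.5 + 2 + 5 + 1 + 7.5 = 19
(Check: W+ + W- = 36 should equal n(n+1)/2 = 36.)
Step 4: Test statistic W = min(W+, W-) = 17.
Step 5: Ties in |d|, so use the tie-corrected normal approximation.
        E[W] = n(n+1)/4 = 8*9/4 = 18.
        Tie groups: |d|=4 (t=2), |d|=7 (t=2); sum(t^3 - t) = 12.
        Var[W] = n(n+1)(2n+1)/24 - sum(t^3-t)/48 = 1224/24 - 12/48 = 50.75.
        z = (W - E[W]) / sqrt(Var[W]) = (17 - 18) / 7.1239 = -0.1404.
        Two-sided p = 2*Phi(z) = 0.888366.
Step 6: alpha = 0.05. fail to reject H0.

W+ = 17, W- = 19, W = min = 17, p = 0.888366, fail to reject H0.


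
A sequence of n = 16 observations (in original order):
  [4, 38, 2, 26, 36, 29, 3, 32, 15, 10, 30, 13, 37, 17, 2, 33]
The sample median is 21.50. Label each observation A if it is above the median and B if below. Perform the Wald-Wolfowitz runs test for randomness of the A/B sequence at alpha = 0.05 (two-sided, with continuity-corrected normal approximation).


Step 1: Compute median = 21.50; label A = above, B = below.
Labels in order: BABAAABABBABABBA  (n_A = 8, n_B = 8)
Step 2: Count runs R = 12.
Step 3: Under H0 (random ordering), E[R] = 2*n_A*n_B/(n_A+n_B) + 1 = 2*8*8/16 + 1 = 9.0000.
        Var[R] = 2*n_A*n_B*(2*n_A*n_B - n_A - n_B) / ((n_A+n_B)^2 * (n_A+n_B-1)) = 14336/3840 = 3.7333.
        SD[R] = 1.9322.
Step 4: Continuity-corrected z = (R - 0.5 - E[R]) / SD[R] = (12 - 0.5 - 9.0000) / 1.9322 = 1.2939.
Step 5: Two-sided p-value via normal approximation = 2*(1 - Phi(|z|)) = 0.195709.
Step 6: alpha = 0.05. fail to reject H0.

R = 12, z = 1.2939, p = 0.195709, fail to reject H0.


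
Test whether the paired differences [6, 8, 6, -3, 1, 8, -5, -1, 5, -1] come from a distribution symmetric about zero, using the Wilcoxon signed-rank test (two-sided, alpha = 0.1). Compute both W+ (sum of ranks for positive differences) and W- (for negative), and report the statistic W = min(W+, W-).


Step 1: Drop any zero differences (none here) and take |d_i|.
|d| = [6, 8, 6, 3, 1, 8, 5, 1, 5, 1]
Step 2: Midrank |d_i| (ties get averaged ranks).
ranks: |6|->7.5, |8|->9.5, |6|->7.5, |3|->4, |1|->2, |8|->9.5, |5|->5.5, |1|->2, |5|->5.5, |1|->2
Step 3: Attach original signs; sum ranks with positive sign and with negative sign.
W+ = 7.5 + 9.5 + 7.5 + 2 + 9.5 + 5.5 = 41.5
W- = 4 + 5.5 + 2 + 2 = 13.5
(Check: W+ + W- = 55 should equal n(n+1)/2 = 55.)
Step 4: Test statistic W = min(W+, W-) = 13.5.
Step 5: Ties in |d|, so use the tie-corrected normal approximation.
        E[W] = n(n+1)/4 = 10*11/4 = 27.5.
        Tie groups: |d|=1 (t=3), |d|=5 (t=2), |d|=6 (t=2), |d|=8 (t=2); sum(t^3 - t) = 42.
        Var[W] = n(n+1)(2n+1)/24 - sum(t^3-t)/48 = 2310/24 - 42/48 = 95.375.
        z = (W - E[W]) / sqrt(Var[W]) = (13.5 - 27.5) / 9.7660 = -1.4335.
        Two-sided p = 2*Phi(z) = 0.151703.
Step 6: alpha = 0.1. fail to reject H0.

W+ = 41.5, W- = 13.5, W = min = 13.5, p = 0.151703, fail to reject H0.


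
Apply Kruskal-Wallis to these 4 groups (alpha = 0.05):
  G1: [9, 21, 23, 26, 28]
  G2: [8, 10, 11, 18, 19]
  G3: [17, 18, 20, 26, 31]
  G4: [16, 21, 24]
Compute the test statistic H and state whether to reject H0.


Step 1: Combine all N = 18 observations and assign midranks.
sorted (value, group, rank): (8,G2,1), (9,G1,2), (10,G2,3), (11,G2,4), (16,G4,5), (17,G3,6), (18,G2,7.5), (18,G3,7.5), (19,G2,9), (20,G3,10), (21,G1,11.5), (21,G4,11.5), (23,G1,13), (24,G4,14), (26,G1,15.5), (26,G3,15.5), (28,G1,17), (31,G3,18)
Step 2: Sum ranks within each group.
R_1 = 59 (n_1 = 5)
R_2 = 24.5 (n_2 = 5)
R_3 = 57 (n_3 = 5)
R_4 = 30.5 (n_4 = 3)
Step 3: H = 12/(N(N+1)) * sum(R_i^2/n_i) - 3(N+1)
     = 12/(18*19) * (59^2/5 + 24.5^2/5 + 57^2/5 + 30.5^2/3) - 3*19
     = 0.035088 * 1776.13 - 57
     = 5.320468.
Step 4: Ties present; correction factor C = 1 - 18/(18^3 - 18) = 0.996904. Corrected H = 5.320468 / 0.996904 = 5.336991.
Step 5: Under H0, H ~ chi^2(3); p-value = 0.148720.
Step 6: alpha = 0.05. fail to reject H0.

H = 5.3370, df = 3, p = 0.148720, fail to reject H0.


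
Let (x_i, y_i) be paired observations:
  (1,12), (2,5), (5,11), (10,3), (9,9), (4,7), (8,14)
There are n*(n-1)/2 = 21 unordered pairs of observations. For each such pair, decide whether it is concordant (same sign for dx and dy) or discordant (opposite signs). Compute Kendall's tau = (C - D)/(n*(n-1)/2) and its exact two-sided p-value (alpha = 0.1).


Step 1: Enumerate the 21 unordered pairs (i,j) with i<j and classify each by sign(x_j-x_i) * sign(y_j-y_i).
  (1,2):dx=+1,dy=-7->D; (1,3):dx=+4,dy=-1->D; (1,4):dx=+9,dy=-9->D; (1,5):dx=+8,dy=-3->D
  (1,6):dx=+3,dy=-5->D; (1,7):dx=+7,dy=+2->C; (2,3):dx=+3,dy=+6->C; (2,4):dx=+8,dy=-2->D
  (2,5):dx=+7,dy=+4->C; (2,6):dx=+2,dy=+2->C; (2,7):dx=+6,dy=+9->C; (3,4):dx=+5,dy=-8->D
  (3,5):dx=+4,dy=-2->D; (3,6):dx=-1,dy=-4->C; (3,7):dx=+3,dy=+3->C; (4,5):dx=-1,dy=+6->D
  (4,6):dx=-6,dy=+4->D; (4,7):dx=-2,dy=+11->D; (5,6):dx=-5,dy=-2->C; (5,7):dx=-1,dy=+5->D
  (6,7):dx=+4,dy=+7->C
Step 2: C = 9, D = 12, total pairs = 21.
Step 3: tau = (C - D)/(n(n-1)/2) = (9 - 12)/21 = -0.142857.
Step 4: Exact two-sided p-value (enumerate n! = 5040 permutations of y under H0): p = 0.772619.
Step 5: alpha = 0.1. fail to reject H0.

tau_b = -0.1429 (C=9, D=12), p = 0.772619, fail to reject H0.


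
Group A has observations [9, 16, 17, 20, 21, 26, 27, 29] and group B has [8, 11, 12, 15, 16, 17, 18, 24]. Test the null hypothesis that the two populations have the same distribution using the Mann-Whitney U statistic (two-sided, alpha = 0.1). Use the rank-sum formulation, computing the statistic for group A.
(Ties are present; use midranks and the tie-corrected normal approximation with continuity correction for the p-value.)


Step 1: Combine and sort all 16 observations; assign midranks.
sorted (value, group): (8,Y), (9,X), (11,Y), (12,Y), (15,Y), (16,X), (16,Y), (17,X), (17,Y), (18,Y), (20,X), (21,X), (24,Y), (26,X), (27,X), (29,X)
ranks: 8->1, 9->2, 11->3, 12->4, 15->5, 16->6.5, 16->6.5, 17->8.5, 17->8.5, 18->10, 20->11, 21->12, 24->13, 26->14, 27->15, 29->16
Step 2: Rank sum for X: R1 = 2 + 6.5 + 8.5 + 11 + 12 + 14 + 15 + 16 = 85.
Step 3: U_X = R1 - n1(n1+1)/2 = 85 - 8*9/2 = 85 - 36 = 49.
       U_Y = n1*n2 - U_X = 64 - 49 = 15.
Step 4: Ties are present, so use the tie-corrected normal approximation (with continuity correction) for the p-value.
Step 5: p-value = 0.082670; compare to alpha = 0.1. reject H0.

U_X = 49, p = 0.082670, reject H0 at alpha = 0.1.


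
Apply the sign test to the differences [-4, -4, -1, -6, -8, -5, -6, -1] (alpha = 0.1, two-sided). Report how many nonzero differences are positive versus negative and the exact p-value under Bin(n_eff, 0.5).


Step 1: Discard zero differences. Original n = 8; n_eff = number of nonzero differences = 8.
Nonzero differences (with sign): -4, -4, -1, -6, -8, -5, -6, -1
Step 2: Count signs: positive = 0, negative = 8.
Step 3: Under H0: P(positive) = 0.5, so the number of positives S ~ Bin(8, 0.5).
Step 4: Two-sided exact p-value = sum of Bin(8,0.5) probabilities at or below the observed probability = 0.007812.
Step 5: alpha = 0.1. reject H0.

n_eff = 8, pos = 0, neg = 8, p = 0.007812, reject H0.


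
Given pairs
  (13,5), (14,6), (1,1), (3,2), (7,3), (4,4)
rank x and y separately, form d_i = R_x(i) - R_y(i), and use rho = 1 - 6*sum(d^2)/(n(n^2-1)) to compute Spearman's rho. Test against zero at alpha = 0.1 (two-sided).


Step 1: Rank x and y separately (midranks; no ties here).
rank(x): 13->5, 14->6, 1->1, 3->2, 7->4, 4->3
rank(y): 5->5, 6->6, 1->1, 2->2, 3->3, 4->4
Step 2: d_i = R_x(i) - R_y(i); compute d_i^2.
  (5-5)^2=0, (6-6)^2=0, (1-1)^2=0, (2-2)^2=0, (4-3)^2=1, (3-4)^2=1
sum(d^2) = 2.
Step 3: rho = 1 - 6*2 / (6*(6^2 - 1)) = 1 - 12/210 = 0.942857.
Step 4: Under H0, t = rho * sqrt((n-2)/(1-rho^2)) = 5.6595 ~ t(4).
Step 5: Two-sided p-value from the t-distribution with 4 df = 0.004805.
Step 6: alpha = 0.1. reject H0.

rho = 0.9429, p = 0.004805, reject H0 at alpha = 0.1.


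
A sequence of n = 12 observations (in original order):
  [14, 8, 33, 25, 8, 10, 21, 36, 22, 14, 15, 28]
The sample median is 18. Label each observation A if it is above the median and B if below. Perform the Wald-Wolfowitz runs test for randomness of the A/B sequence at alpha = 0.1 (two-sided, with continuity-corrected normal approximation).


Step 1: Compute median = 18; label A = above, B = below.
Labels in order: BBAABBAAABBA  (n_A = 6, n_B = 6)
Step 2: Count runs R = 6.
Step 3: Under H0 (random ordering), E[R] = 2*n_A*n_B/(n_A+n_B) + 1 = 2*6*6/12 + 1 = 7.0000.
        Var[R] = 2*n_A*n_B*(2*n_A*n_B - n_A - n_B) / ((n_A+n_B)^2 * (n_A+n_B-1)) = 4320/1584 = 2.7273.
        SD[R] = 1.6514.
Step 4: Continuity-corrected z = (R + 0.5 - E[R]) / SD[R] = (6 + 0.5 - 7.0000) / 1.6514 = -0.3028.
Step 5: Two-sided p-value via normal approximation = 2*(1 - Phi(|z|)) = 0.762069.
Step 6: alpha = 0.1. fail to reject H0.

R = 6, z = -0.3028, p = 0.762069, fail to reject H0.


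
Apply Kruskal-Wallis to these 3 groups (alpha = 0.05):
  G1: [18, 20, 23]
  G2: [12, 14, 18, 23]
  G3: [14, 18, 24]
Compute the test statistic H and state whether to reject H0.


Step 1: Combine all N = 10 observations and assign midranks.
sorted (value, group, rank): (12,G2,1), (14,G2,2.5), (14,G3,2.5), (18,G1,5), (18,G2,5), (18,G3,5), (20,G1,7), (23,G1,8.5), (23,G2,8.5), (24,G3,10)
Step 2: Sum ranks within each group.
R_1 = 20.5 (n_1 = 3)
R_2 = 17 (n_2 = 4)
R_3 = 17.5 (n_3 = 3)
Step 3: H = 12/(N(N+1)) * sum(R_i^2/n_i) - 3(N+1)
     = 12/(10*11) * (20.5^2/3 + 17^2/4 + 17.5^2/3) - 3*11
     = 0.109091 * 314.417 - 33
     = 1.300000.
Step 4: Ties present; correction factor C = 1 - 36/(10^3 - 10) = 0.963636. Corrected H = 1.300000 / 0.963636 = 1.349057.
Step 5: Under H0, H ~ chi^2(2); p-value = 0.509397.
Step 6: alpha = 0.05. fail to reject H0.

H = 1.3491, df = 2, p = 0.509397, fail to reject H0.


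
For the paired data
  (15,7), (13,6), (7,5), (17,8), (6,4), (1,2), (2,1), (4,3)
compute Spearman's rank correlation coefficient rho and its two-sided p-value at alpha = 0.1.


Step 1: Rank x and y separately (midranks; no ties here).
rank(x): 15->7, 13->6, 7->5, 17->8, 6->4, 1->1, 2->2, 4->3
rank(y): 7->7, 6->6, 5->5, 8->8, 4->4, 2->2, 1->1, 3->3
Step 2: d_i = R_x(i) - R_y(i); compute d_i^2.
  (7-7)^2=0, (6-6)^2=0, (5-5)^2=0, (8-8)^2=0, (4-4)^2=0, (1-2)^2=1, (2-1)^2=1, (3-3)^2=0
sum(d^2) = 2.
Step 3: rho = 1 - 6*2 / (8*(8^2 - 1)) = 1 - 12/504 = 0.976190.
Step 4: Under H0, t = rho * sqrt((n-2)/(1-rho^2)) = 11.0235 ~ t(6).
Step 5: Two-sided p-value from the t-distribution with 6 df = 0.000033.
Step 6: alpha = 0.1. reject H0.

rho = 0.9762, p = 0.000033, reject H0 at alpha = 0.1.


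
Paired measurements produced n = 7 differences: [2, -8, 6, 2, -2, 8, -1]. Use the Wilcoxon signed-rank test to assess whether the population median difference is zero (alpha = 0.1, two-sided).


Step 1: Drop any zero differences (none here) and take |d_i|.
|d| = [2, 8, 6, 2, 2, 8, 1]
Step 2: Midrank |d_i| (ties get averaged ranks).
ranks: |2|->3, |8|->6.5, |6|->5, |2|->3, |2|->3, |8|->6.5, |1|->1
Step 3: Attach original signs; sum ranks with positive sign and with negative sign.
W+ = 3 + 5 + 3 + 6.5 = 17.5
W- = 6.5 + 3 + 1 = 10.5
(Check: W+ + W- = 28 should equal n(n+1)/2 = 28.)
Step 4: Test statistic W = min(W+, W-) = 10.5.
Step 5: Ties in |d|, so use the tie-corrected normal approximation.
        E[W] = n(n+1)/4 = 7*8/4 = 14.
        Tie groups: |d|=2 (t=3), |d|=8 (t=2); sum(t^3 - t) = 30.
        Var[W] = n(n+1)(2n+1)/24 - sum(t^3-t)/48 = 840/24 - 30/48 = 34.375.
        z = (W - E[W]) / sqrt(Var[W]) = (10.5 - 14) / 5.8630 = -0.5970.
        Two-sided p = 2*Phi(z) = 0.550533.
Step 6: alpha = 0.1. fail to reject H0.

W+ = 17.5, W- = 10.5, W = min = 10.5, p = 0.550533, fail to reject H0.


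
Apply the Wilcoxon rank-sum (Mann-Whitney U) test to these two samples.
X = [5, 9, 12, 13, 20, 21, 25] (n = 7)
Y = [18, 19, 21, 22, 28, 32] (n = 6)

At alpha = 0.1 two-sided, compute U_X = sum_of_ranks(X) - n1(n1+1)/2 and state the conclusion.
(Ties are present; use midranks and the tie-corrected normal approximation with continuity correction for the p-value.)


Step 1: Combine and sort all 13 observations; assign midranks.
sorted (value, group): (5,X), (9,X), (12,X), (13,X), (18,Y), (19,Y), (20,X), (21,X), (21,Y), (22,Y), (25,X), (28,Y), (32,Y)
ranks: 5->1, 9->2, 12->3, 13->4, 18->5, 19->6, 20->7, 21->8.5, 21->8.5, 22->10, 25->11, 28->12, 32->13
Step 2: Rank sum for X: R1 = 1 + 2 + 3 + 4 + 7 + 8.5 + 11 = 36.5.
Step 3: U_X = R1 - n1(n1+1)/2 = 36.5 - 7*8/2 = 36.5 - 28 = 8.5.
       U_Y = n1*n2 - U_X = 42 - 8.5 = 33.5.
Step 4: Ties are present, so use the tie-corrected normal approximation (with continuity correction) for the p-value.
Step 5: p-value = 0.086044; compare to alpha = 0.1. reject H0.

U_X = 8.5, p = 0.086044, reject H0 at alpha = 0.1.


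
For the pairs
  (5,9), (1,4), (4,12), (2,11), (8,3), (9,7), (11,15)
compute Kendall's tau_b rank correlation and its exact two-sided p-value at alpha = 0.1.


Step 1: Enumerate the 21 unordered pairs (i,j) with i<j and classify each by sign(x_j-x_i) * sign(y_j-y_i).
  (1,2):dx=-4,dy=-5->C; (1,3):dx=-1,dy=+3->D; (1,4):dx=-3,dy=+2->D; (1,5):dx=+3,dy=-6->D
  (1,6):dx=+4,dy=-2->D; (1,7):dx=+6,dy=+6->C; (2,3):dx=+3,dy=+8->C; (2,4):dx=+1,dy=+7->C
  (2,5):dx=+7,dy=-1->D; (2,6):dx=+8,dy=+3->C; (2,7):dx=+10,dy=+11->C; (3,4):dx=-2,dy=-1->C
  (3,5):dx=+4,dy=-9->D; (3,6):dx=+5,dy=-5->D; (3,7):dx=+7,dy=+3->C; (4,5):dx=+6,dy=-8->D
  (4,6):dx=+7,dy=-4->D; (4,7):dx=+9,dy=+4->C; (5,6):dx=+1,dy=+4->C; (5,7):dx=+3,dy=+12->C
  (6,7):dx=+2,dy=+8->C
Step 2: C = 12, D = 9, total pairs = 21.
Step 3: tau = (C - D)/(n(n-1)/2) = (12 - 9)/21 = 0.142857.
Step 4: Exact two-sided p-value (enumerate n! = 5040 permutations of y under H0): p = 0.772619.
Step 5: alpha = 0.1. fail to reject H0.

tau_b = 0.1429 (C=12, D=9), p = 0.772619, fail to reject H0.


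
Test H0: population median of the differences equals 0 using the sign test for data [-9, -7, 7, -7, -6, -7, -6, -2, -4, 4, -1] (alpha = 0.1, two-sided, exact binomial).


Step 1: Discard zero differences. Original n = 11; n_eff = number of nonzero differences = 11.
Nonzero differences (with sign): -9, -7, +7, -7, -6, -7, -6, -2, -4, +4, -1
Step 2: Count signs: positive = 2, negative = 9.
Step 3: Under H0: P(positive) = 0.5, so the number of positives S ~ Bin(11, 0.5).
Step 4: Two-sided exact p-value = sum of Bin(11,0.5) probabilities at or below the observed probability = 0.065430.
Step 5: alpha = 0.1. reject H0.

n_eff = 11, pos = 2, neg = 9, p = 0.065430, reject H0.


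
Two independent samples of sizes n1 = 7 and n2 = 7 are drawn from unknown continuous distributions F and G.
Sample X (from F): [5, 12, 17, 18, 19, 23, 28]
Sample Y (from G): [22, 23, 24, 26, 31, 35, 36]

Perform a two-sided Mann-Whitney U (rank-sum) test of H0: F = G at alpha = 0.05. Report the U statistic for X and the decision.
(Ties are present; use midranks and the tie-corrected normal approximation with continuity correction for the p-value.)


Step 1: Combine and sort all 14 observations; assign midranks.
sorted (value, group): (5,X), (12,X), (17,X), (18,X), (19,X), (22,Y), (23,X), (23,Y), (24,Y), (26,Y), (28,X), (31,Y), (35,Y), (36,Y)
ranks: 5->1, 12->2, 17->3, 18->4, 19->5, 22->6, 23->7.5, 23->7.5, 24->9, 26->10, 28->11, 31->12, 35->13, 36->14
Step 2: Rank sum for X: R1 = 1 + 2 + 3 + 4 + 5 + 7.5 + 11 = 33.5.
Step 3: U_X = R1 - n1(n1+1)/2 = 33.5 - 7*8/2 = 33.5 - 28 = 5.5.
       U_Y = n1*n2 - U_X = 49 - 5.5 = 43.5.
Step 4: Ties are present, so use the tie-corrected normal approximation (with continuity correction) for the p-value.
Step 5: p-value = 0.017960; compare to alpha = 0.05. reject H0.

U_X = 5.5, p = 0.017960, reject H0 at alpha = 0.05.


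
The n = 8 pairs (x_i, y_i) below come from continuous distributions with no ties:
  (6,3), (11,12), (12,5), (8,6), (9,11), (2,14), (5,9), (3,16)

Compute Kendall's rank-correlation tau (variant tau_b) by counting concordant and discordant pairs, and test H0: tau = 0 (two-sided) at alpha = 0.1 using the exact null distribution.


Step 1: Enumerate the 28 unordered pairs (i,j) with i<j and classify each by sign(x_j-x_i) * sign(y_j-y_i).
  (1,2):dx=+5,dy=+9->C; (1,3):dx=+6,dy=+2->C; (1,4):dx=+2,dy=+3->C; (1,5):dx=+3,dy=+8->C
  (1,6):dx=-4,dy=+11->D; (1,7):dx=-1,dy=+6->D; (1,8):dx=-3,dy=+13->D; (2,3):dx=+1,dy=-7->D
  (2,4):dx=-3,dy=-6->C; (2,5):dx=-2,dy=-1->C; (2,6):dx=-9,dy=+2->D; (2,7):dx=-6,dy=-3->C
  (2,8):dx=-8,dy=+4->D; (3,4):dx=-4,dy=+1->D; (3,5):dx=-3,dy=+6->D; (3,6):dx=-10,dy=+9->D
  (3,7):dx=-7,dy=+4->D; (3,8):dx=-9,dy=+11->D; (4,5):dx=+1,dy=+5->C; (4,6):dx=-6,dy=+8->D
  (4,7):dx=-3,dy=+3->D; (4,8):dx=-5,dy=+10->D; (5,6):dx=-7,dy=+3->D; (5,7):dx=-4,dy=-2->C
  (5,8):dx=-6,dy=+5->D; (6,7):dx=+3,dy=-5->D; (6,8):dx=+1,dy=+2->C; (7,8):dx=-2,dy=+7->D
Step 2: C = 10, D = 18, total pairs = 28.
Step 3: tau = (C - D)/(n(n-1)/2) = (10 - 18)/28 = -0.285714.
Step 4: Exact two-sided p-value (enumerate n! = 40320 permutations of y under H0): p = 0.398760.
Step 5: alpha = 0.1. fail to reject H0.

tau_b = -0.2857 (C=10, D=18), p = 0.398760, fail to reject H0.


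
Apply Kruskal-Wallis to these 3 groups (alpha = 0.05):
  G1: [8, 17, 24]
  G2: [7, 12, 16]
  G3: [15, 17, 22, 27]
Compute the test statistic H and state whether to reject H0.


Step 1: Combine all N = 10 observations and assign midranks.
sorted (value, group, rank): (7,G2,1), (8,G1,2), (12,G2,3), (15,G3,4), (16,G2,5), (17,G1,6.5), (17,G3,6.5), (22,G3,8), (24,G1,9), (27,G3,10)
Step 2: Sum ranks within each group.
R_1 = 17.5 (n_1 = 3)
R_2 = 9 (n_2 = 3)
R_3 = 28.5 (n_3 = 4)
Step 3: H = 12/(N(N+1)) * sum(R_i^2/n_i) - 3(N+1)
     = 12/(10*11) * (17.5^2/3 + 9^2/3 + 28.5^2/4) - 3*11
     = 0.109091 * 332.146 - 33
     = 3.234091.
Step 4: Ties present; correction factor C = 1 - 6/(10^3 - 10) = 0.993939. Corrected H = 3.234091 / 0.993939 = 3.253811.
Step 5: Under H0, H ~ chi^2(2); p-value = 0.196537.
Step 6: alpha = 0.05. fail to reject H0.

H = 3.2538, df = 2, p = 0.196537, fail to reject H0.


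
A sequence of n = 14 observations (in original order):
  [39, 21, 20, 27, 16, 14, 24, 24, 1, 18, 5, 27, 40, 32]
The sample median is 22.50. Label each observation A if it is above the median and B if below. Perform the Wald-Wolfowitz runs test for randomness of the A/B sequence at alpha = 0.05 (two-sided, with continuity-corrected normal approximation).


Step 1: Compute median = 22.50; label A = above, B = below.
Labels in order: ABBABBAABBBAAA  (n_A = 7, n_B = 7)
Step 2: Count runs R = 7.
Step 3: Under H0 (random ordering), E[R] = 2*n_A*n_B/(n_A+n_B) + 1 = 2*7*7/14 + 1 = 8.0000.
        Var[R] = 2*n_A*n_B*(2*n_A*n_B - n_A - n_B) / ((n_A+n_B)^2 * (n_A+n_B-1)) = 8232/2548 = 3.2308.
        SD[R] = 1.7974.
Step 4: Continuity-corrected z = (R + 0.5 - E[R]) / SD[R] = (7 + 0.5 - 8.0000) / 1.7974 = -0.2782.
Step 5: Two-sided p-value via normal approximation = 2*(1 - Phi(|z|)) = 0.780879.
Step 6: alpha = 0.05. fail to reject H0.

R = 7, z = -0.2782, p = 0.780879, fail to reject H0.


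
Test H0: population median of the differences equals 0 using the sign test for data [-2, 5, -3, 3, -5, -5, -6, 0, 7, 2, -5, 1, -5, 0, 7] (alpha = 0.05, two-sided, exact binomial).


Step 1: Discard zero differences. Original n = 15; n_eff = number of nonzero differences = 13.
Nonzero differences (with sign): -2, +5, -3, +3, -5, -5, -6, +7, +2, -5, +1, -5, +7
Step 2: Count signs: positive = 6, negative = 7.
Step 3: Under H0: P(positive) = 0.5, so the number of positives S ~ Bin(13, 0.5).
Step 4: Two-sided exact p-value = sum of Bin(13,0.5) probabilities at or below the observed probability = 1.000000.
Step 5: alpha = 0.05. fail to reject H0.

n_eff = 13, pos = 6, neg = 7, p = 1.000000, fail to reject H0.


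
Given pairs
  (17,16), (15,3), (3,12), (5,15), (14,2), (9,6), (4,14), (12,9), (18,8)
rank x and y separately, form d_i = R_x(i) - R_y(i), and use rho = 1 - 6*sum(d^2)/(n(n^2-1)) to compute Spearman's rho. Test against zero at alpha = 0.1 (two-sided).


Step 1: Rank x and y separately (midranks; no ties here).
rank(x): 17->8, 15->7, 3->1, 5->3, 14->6, 9->4, 4->2, 12->5, 18->9
rank(y): 16->9, 3->2, 12->6, 15->8, 2->1, 6->3, 14->7, 9->5, 8->4
Step 2: d_i = R_x(i) - R_y(i); compute d_i^2.
  (8-9)^2=1, (7-2)^2=25, (1-6)^2=25, (3-8)^2=25, (6-1)^2=25, (4-3)^2=1, (2-7)^2=25, (5-5)^2=0, (9-4)^2=25
sum(d^2) = 152.
Step 3: rho = 1 - 6*152 / (9*(9^2 - 1)) = 1 - 912/720 = -0.266667.
Step 4: Under H0, t = rho * sqrt((n-2)/(1-rho^2)) = -0.7320 ~ t(7).
Step 5: Two-sided p-value from the t-distribution with 7 df = 0.487922.
Step 6: alpha = 0.1. fail to reject H0.

rho = -0.2667, p = 0.487922, fail to reject H0 at alpha = 0.1.


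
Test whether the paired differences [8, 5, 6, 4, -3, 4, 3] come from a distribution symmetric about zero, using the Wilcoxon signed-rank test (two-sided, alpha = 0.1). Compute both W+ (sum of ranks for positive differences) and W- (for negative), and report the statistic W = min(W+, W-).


Step 1: Drop any zero differences (none here) and take |d_i|.
|d| = [8, 5, 6, 4, 3, 4, 3]
Step 2: Midrank |d_i| (ties get averaged ranks).
ranks: |8|->7, |5|->5, |6|->6, |4|->3.5, |3|->1.5, |4|->3.5, |3|->1.5
Step 3: Attach original signs; sum ranks with positive sign and with negative sign.
W+ = 7 + 5 + 6 + 3.5 + 3.5 + 1.5 = 26.5
W- = 1.5 = 1.5
(Check: W+ + W- = 28 should equal n(n+1)/2 = 28.)
Step 4: Test statistic W = min(W+, W-) = 1.5.
Step 5: Ties in |d|, so use the tie-corrected normal approximation.
        E[W] = n(n+1)/4 = 7*8/4 = 14.
        Tie groups: |d|=3 (t=2), |d|=4 (t=2); sum(t^3 - t) = 12.
        Var[W] = n(n+1)(2n+1)/24 - sum(t^3-t)/48 = 840/24 - 12/48 = 34.75.
        z = (W - E[W]) / sqrt(Var[W]) = (1.5 - 14) / 5.8949 = -2.1205.
        Two-sided p = 2*Phi(z) = 0.033966.
Step 6: alpha = 0.1. reject H0.

W+ = 26.5, W- = 1.5, W = min = 1.5, p = 0.033966, reject H0.


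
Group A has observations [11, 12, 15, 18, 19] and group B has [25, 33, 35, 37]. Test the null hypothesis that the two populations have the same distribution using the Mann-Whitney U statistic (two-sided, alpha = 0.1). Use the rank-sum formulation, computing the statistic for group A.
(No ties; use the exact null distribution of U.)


Step 1: Combine and sort all 9 observations; assign midranks.
sorted (value, group): (11,X), (12,X), (15,X), (18,X), (19,X), (25,Y), (33,Y), (35,Y), (37,Y)
ranks: 11->1, 12->2, 15->3, 18->4, 19->5, 25->6, 33->7, 35->8, 37->9
Step 2: Rank sum for X: R1 = 1 + 2 + 3 + 4 + 5 = 15.
Step 3: U_X = R1 - n1(n1+1)/2 = 15 - 5*6/2 = 15 - 15 = 0.
       U_Y = n1*n2 - U_X = 20 - 0 = 20.
Step 4: No ties, so the exact null distribution of U (based on enumerating the C(9,5) = 126 equally likely rank assignments) gives the two-sided p-value.
Step 5: p-value = 0.015873; compare to alpha = 0.1. reject H0.

U_X = 0, p = 0.015873, reject H0 at alpha = 0.1.


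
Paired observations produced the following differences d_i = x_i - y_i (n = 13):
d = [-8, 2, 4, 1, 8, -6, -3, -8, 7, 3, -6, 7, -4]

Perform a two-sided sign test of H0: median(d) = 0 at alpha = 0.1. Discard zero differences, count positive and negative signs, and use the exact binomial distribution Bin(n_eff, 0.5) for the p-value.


Step 1: Discard zero differences. Original n = 13; n_eff = number of nonzero differences = 13.
Nonzero differences (with sign): -8, +2, +4, +1, +8, -6, -3, -8, +7, +3, -6, +7, -4
Step 2: Count signs: positive = 7, negative = 6.
Step 3: Under H0: P(positive) = 0.5, so the number of positives S ~ Bin(13, 0.5).
Step 4: Two-sided exact p-value = sum of Bin(13,0.5) probabilities at or below the observed probability = 1.000000.
Step 5: alpha = 0.1. fail to reject H0.

n_eff = 13, pos = 7, neg = 6, p = 1.000000, fail to reject H0.


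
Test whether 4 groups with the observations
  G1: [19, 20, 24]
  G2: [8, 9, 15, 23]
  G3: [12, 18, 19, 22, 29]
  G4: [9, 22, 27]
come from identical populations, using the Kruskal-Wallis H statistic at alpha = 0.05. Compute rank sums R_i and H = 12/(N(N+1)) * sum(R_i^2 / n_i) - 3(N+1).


Step 1: Combine all N = 15 observations and assign midranks.
sorted (value, group, rank): (8,G2,1), (9,G2,2.5), (9,G4,2.5), (12,G3,4), (15,G2,5), (18,G3,6), (19,G1,7.5), (19,G3,7.5), (20,G1,9), (22,G3,10.5), (22,G4,10.5), (23,G2,12), (24,G1,13), (27,G4,14), (29,G3,15)
Step 2: Sum ranks within each group.
R_1 = 29.5 (n_1 = 3)
R_2 = 20.5 (n_2 = 4)
R_3 = 43 (n_3 = 5)
R_4 = 27 (n_4 = 3)
Step 3: H = 12/(N(N+1)) * sum(R_i^2/n_i) - 3(N+1)
     = 12/(15*16) * (29.5^2/3 + 20.5^2/4 + 43^2/5 + 27^2/3) - 3*16
     = 0.050000 * 1007.95 - 48
     = 2.397292.
Step 4: Ties present; correction factor C = 1 - 18/(15^3 - 15) = 0.994643. Corrected H = 2.397292 / 0.994643 = 2.410203.
Step 5: Under H0, H ~ chi^2(3); p-value = 0.491738.
Step 6: alpha = 0.05. fail to reject H0.

H = 2.4102, df = 3, p = 0.491738, fail to reject H0.


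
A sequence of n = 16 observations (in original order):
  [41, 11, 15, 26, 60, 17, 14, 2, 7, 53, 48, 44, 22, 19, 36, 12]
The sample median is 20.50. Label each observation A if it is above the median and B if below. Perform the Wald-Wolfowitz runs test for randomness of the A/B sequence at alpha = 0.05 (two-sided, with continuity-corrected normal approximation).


Step 1: Compute median = 20.50; label A = above, B = below.
Labels in order: ABBAABBBBAAAABAB  (n_A = 8, n_B = 8)
Step 2: Count runs R = 8.
Step 3: Under H0 (random ordering), E[R] = 2*n_A*n_B/(n_A+n_B) + 1 = 2*8*8/16 + 1 = 9.0000.
        Var[R] = 2*n_A*n_B*(2*n_A*n_B - n_A - n_B) / ((n_A+n_B)^2 * (n_A+n_B-1)) = 14336/3840 = 3.7333.
        SD[R] = 1.9322.
Step 4: Continuity-corrected z = (R + 0.5 - E[R]) / SD[R] = (8 + 0.5 - 9.0000) / 1.9322 = -0.2588.
Step 5: Two-sided p-value via normal approximation = 2*(1 - Phi(|z|)) = 0.795809.
Step 6: alpha = 0.05. fail to reject H0.

R = 8, z = -0.2588, p = 0.795809, fail to reject H0.


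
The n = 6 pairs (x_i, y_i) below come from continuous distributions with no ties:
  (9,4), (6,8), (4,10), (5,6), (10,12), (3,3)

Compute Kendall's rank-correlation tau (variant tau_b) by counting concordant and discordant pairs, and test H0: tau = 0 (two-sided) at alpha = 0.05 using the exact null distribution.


Step 1: Enumerate the 15 unordered pairs (i,j) with i<j and classify each by sign(x_j-x_i) * sign(y_j-y_i).
  (1,2):dx=-3,dy=+4->D; (1,3):dx=-5,dy=+6->D; (1,4):dx=-4,dy=+2->D; (1,5):dx=+1,dy=+8->C
  (1,6):dx=-6,dy=-1->C; (2,3):dx=-2,dy=+2->D; (2,4):dx=-1,dy=-2->C; (2,5):dx=+4,dy=+4->C
  (2,6):dx=-3,dy=-5->C; (3,4):dx=+1,dy=-4->D; (3,5):dx=+6,dy=+2->C; (3,6):dx=-1,dy=-7->C
  (4,5):dx=+5,dy=+6->C; (4,6):dx=-2,dy=-3->C; (5,6):dx=-7,dy=-9->C
Step 2: C = 10, D = 5, total pairs = 15.
Step 3: tau = (C - D)/(n(n-1)/2) = (10 - 5)/15 = 0.333333.
Step 4: Exact two-sided p-value (enumerate n! = 720 permutations of y under H0): p = 0.469444.
Step 5: alpha = 0.05. fail to reject H0.

tau_b = 0.3333 (C=10, D=5), p = 0.469444, fail to reject H0.


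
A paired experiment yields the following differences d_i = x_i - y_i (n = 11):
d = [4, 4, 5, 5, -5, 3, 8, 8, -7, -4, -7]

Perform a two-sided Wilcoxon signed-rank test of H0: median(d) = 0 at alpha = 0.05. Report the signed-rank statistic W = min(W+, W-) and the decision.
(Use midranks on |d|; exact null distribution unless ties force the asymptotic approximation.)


Step 1: Drop any zero differences (none here) and take |d_i|.
|d| = [4, 4, 5, 5, 5, 3, 8, 8, 7, 4, 7]
Step 2: Midrank |d_i| (ties get averaged ranks).
ranks: |4|->3, |4|->3, |5|->6, |5|->6, |5|->6, |3|->1, |8|->10.5, |8|->10.5, |7|->8.5, |4|->3, |7|->8.5
Step 3: Attach original signs; sum ranks with positive sign and with negative sign.
W+ = 3 + 3 + 6 + 6 + 1 + 10.5 + 10.5 = 40
W- = 6 + 8.5 + 3 + 8.5 = 26
(Check: W+ + W- = 66 should equal n(n+1)/2 = 66.)
Step 4: Test statistic W = min(W+, W-) = 26.
Step 5: Ties in |d|, so use the tie-corrected normal approximation.
        E[W] = n(n+1)/4 = 11*12/4 = 33.
        Tie groups: |d|=4 (t=3), |d|=5 (t=3), |d|=7 (t=2), |d|=8 (t=2); sum(t^3 - t) = 60.
        Var[W] = n(n+1)(2n+1)/24 - sum(t^3-t)/48 = 3036/24 - 60/48 = 125.25.
        z = (W - E[W]) / sqrt(Var[W]) = (26 - 33) / 11.1915 = -0.6255.
        Two-sided p = 2*Phi(z) = 0.531660.
Step 6: alpha = 0.05. fail to reject H0.

W+ = 40, W- = 26, W = min = 26, p = 0.531660, fail to reject H0.


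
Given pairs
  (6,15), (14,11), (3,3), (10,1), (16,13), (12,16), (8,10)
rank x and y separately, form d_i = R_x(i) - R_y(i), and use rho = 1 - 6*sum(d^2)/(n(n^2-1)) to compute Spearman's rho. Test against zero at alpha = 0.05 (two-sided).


Step 1: Rank x and y separately (midranks; no ties here).
rank(x): 6->2, 14->6, 3->1, 10->4, 16->7, 12->5, 8->3
rank(y): 15->6, 11->4, 3->2, 1->1, 13->5, 16->7, 10->3
Step 2: d_i = R_x(i) - R_y(i); compute d_i^2.
  (2-6)^2=16, (6-4)^2=4, (1-2)^2=1, (4-1)^2=9, (7-5)^2=4, (5-7)^2=4, (3-3)^2=0
sum(d^2) = 38.
Step 3: rho = 1 - 6*38 / (7*(7^2 - 1)) = 1 - 228/336 = 0.321429.
Step 4: Under H0, t = rho * sqrt((n-2)/(1-rho^2)) = 0.7590 ~ t(5).
Step 5: Two-sided p-value from the t-distribution with 5 df = 0.482072.
Step 6: alpha = 0.05. fail to reject H0.

rho = 0.3214, p = 0.482072, fail to reject H0 at alpha = 0.05.


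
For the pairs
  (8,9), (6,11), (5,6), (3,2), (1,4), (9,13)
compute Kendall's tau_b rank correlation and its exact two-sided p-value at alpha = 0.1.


Step 1: Enumerate the 15 unordered pairs (i,j) with i<j and classify each by sign(x_j-x_i) * sign(y_j-y_i).
  (1,2):dx=-2,dy=+2->D; (1,3):dx=-3,dy=-3->C; (1,4):dx=-5,dy=-7->C; (1,5):dx=-7,dy=-5->C
  (1,6):dx=+1,dy=+4->C; (2,3):dx=-1,dy=-5->C; (2,4):dx=-3,dy=-9->C; (2,5):dx=-5,dy=-7->C
  (2,6):dx=+3,dy=+2->C; (3,4):dx=-2,dy=-4->C; (3,5):dx=-4,dy=-2->C; (3,6):dx=+4,dy=+7->C
  (4,5):dx=-2,dy=+2->D; (4,6):dx=+6,dy=+11->C; (5,6):dx=+8,dy=+9->C
Step 2: C = 13, D = 2, total pairs = 15.
Step 3: tau = (C - D)/(n(n-1)/2) = (13 - 2)/15 = 0.733333.
Step 4: Exact two-sided p-value (enumerate n! = 720 permutations of y under H0): p = 0.055556.
Step 5: alpha = 0.1. reject H0.

tau_b = 0.7333 (C=13, D=2), p = 0.055556, reject H0.


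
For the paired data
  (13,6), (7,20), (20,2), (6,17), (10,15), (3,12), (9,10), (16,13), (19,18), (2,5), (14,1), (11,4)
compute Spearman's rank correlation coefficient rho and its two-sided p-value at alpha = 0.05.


Step 1: Rank x and y separately (midranks; no ties here).
rank(x): 13->8, 7->4, 20->12, 6->3, 10->6, 3->2, 9->5, 16->10, 19->11, 2->1, 14->9, 11->7
rank(y): 6->5, 20->12, 2->2, 17->10, 15->9, 12->7, 10->6, 13->8, 18->11, 5->4, 1->1, 4->3
Step 2: d_i = R_x(i) - R_y(i); compute d_i^2.
  (8-5)^2=9, (4-12)^2=64, (12-2)^2=100, (3-10)^2=49, (6-9)^2=9, (2-7)^2=25, (5-6)^2=1, (10-8)^2=4, (11-11)^2=0, (1-4)^2=9, (9-1)^2=64, (7-3)^2=16
sum(d^2) = 350.
Step 3: rho = 1 - 6*350 / (12*(12^2 - 1)) = 1 - 2100/1716 = -0.223776.
Step 4: Under H0, t = rho * sqrt((n-2)/(1-rho^2)) = -0.7261 ~ t(10).
Step 5: Two-sided p-value from the t-distribution with 10 df = 0.484452.
Step 6: alpha = 0.05. fail to reject H0.

rho = -0.2238, p = 0.484452, fail to reject H0 at alpha = 0.05.


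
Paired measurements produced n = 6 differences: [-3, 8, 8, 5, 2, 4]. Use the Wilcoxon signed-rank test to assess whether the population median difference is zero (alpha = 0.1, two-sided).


Step 1: Drop any zero differences (none here) and take |d_i|.
|d| = [3, 8, 8, 5, 2, 4]
Step 2: Midrank |d_i| (ties get averaged ranks).
ranks: |3|->2, |8|->5.5, |8|->5.5, |5|->4, |2|->1, |4|->3
Step 3: Attach original signs; sum ranks with positive sign and with negative sign.
W+ = 5.5 + 5.5 + 4 + 1 + 3 = 19
W- = 2 = 2
(Check: W+ + W- = 21 should equal n(n+1)/2 = 21.)
Step 4: Test statistic W = min(W+, W-) = 2.
Step 5: Ties in |d|, so use the tie-corrected normal approximation.
        E[W] = n(n+1)/4 = 6*7/4 = 10.5.
        Tie groups: |d|=8 (t=2); sum(t^3 - t) = 6.
        Var[W] = n(n+1)(2n+1)/24 - sum(t^3-t)/48 = 546/24 - 6/48 = 22.625.
        z = (W - E[W]) / sqrt(Var[W]) = (2 - 10.5) / 4.7566 = -1.7870.
        Two-sided p = 2*Phi(z) = 0.073937.
Step 6: alpha = 0.1. reject H0.

W+ = 19, W- = 2, W = min = 2, p = 0.073937, reject H0.


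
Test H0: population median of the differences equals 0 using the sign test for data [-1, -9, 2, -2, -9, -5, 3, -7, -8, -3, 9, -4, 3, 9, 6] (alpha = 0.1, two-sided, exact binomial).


Step 1: Discard zero differences. Original n = 15; n_eff = number of nonzero differences = 15.
Nonzero differences (with sign): -1, -9, +2, -2, -9, -5, +3, -7, -8, -3, +9, -4, +3, +9, +6
Step 2: Count signs: positive = 6, negative = 9.
Step 3: Under H0: P(positive) = 0.5, so the number of positives S ~ Bin(15, 0.5).
Step 4: Two-sided exact p-value = sum of Bin(15,0.5) probabilities at or below the observed probability = 0.607239.
Step 5: alpha = 0.1. fail to reject H0.

n_eff = 15, pos = 6, neg = 9, p = 0.607239, fail to reject H0.


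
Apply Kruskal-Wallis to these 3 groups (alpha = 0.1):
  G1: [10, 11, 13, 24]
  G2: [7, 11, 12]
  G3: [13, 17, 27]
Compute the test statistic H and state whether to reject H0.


Step 1: Combine all N = 10 observations and assign midranks.
sorted (value, group, rank): (7,G2,1), (10,G1,2), (11,G1,3.5), (11,G2,3.5), (12,G2,5), (13,G1,6.5), (13,G3,6.5), (17,G3,8), (24,G1,9), (27,G3,10)
Step 2: Sum ranks within each group.
R_1 = 21 (n_1 = 4)
R_2 = 9.5 (n_2 = 3)
R_3 = 24.5 (n_3 = 3)
Step 3: H = 12/(N(N+1)) * sum(R_i^2/n_i) - 3(N+1)
     = 12/(10*11) * (21^2/4 + 9.5^2/3 + 24.5^2/3) - 3*11
     = 0.109091 * 340.417 - 33
     = 4.136364.
Step 4: Ties present; correction factor C = 1 - 12/(10^3 - 10) = 0.987879. Corrected H = 4.136364 / 0.987879 = 4.187117.
Step 5: Under H0, H ~ chi^2(2); p-value = 0.123248.
Step 6: alpha = 0.1. fail to reject H0.

H = 4.1871, df = 2, p = 0.123248, fail to reject H0.


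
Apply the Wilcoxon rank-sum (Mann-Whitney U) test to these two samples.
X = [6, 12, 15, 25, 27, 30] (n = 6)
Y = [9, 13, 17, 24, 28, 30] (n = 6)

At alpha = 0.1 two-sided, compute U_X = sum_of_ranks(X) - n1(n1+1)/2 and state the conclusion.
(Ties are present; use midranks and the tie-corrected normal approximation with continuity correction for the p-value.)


Step 1: Combine and sort all 12 observations; assign midranks.
sorted (value, group): (6,X), (9,Y), (12,X), (13,Y), (15,X), (17,Y), (24,Y), (25,X), (27,X), (28,Y), (30,X), (30,Y)
ranks: 6->1, 9->2, 12->3, 13->4, 15->5, 17->6, 24->7, 25->8, 27->9, 28->10, 30->11.5, 30->11.5
Step 2: Rank sum for X: R1 = 1 + 3 + 5 + 8 + 9 + 11.5 = 37.5.
Step 3: U_X = R1 - n1(n1+1)/2 = 37.5 - 6*7/2 = 37.5 - 21 = 16.5.
       U_Y = n1*n2 - U_X = 36 - 16.5 = 19.5.
Step 4: Ties are present, so use the tie-corrected normal approximation (with continuity correction) for the p-value.
Step 5: p-value = 0.872559; compare to alpha = 0.1. fail to reject H0.

U_X = 16.5, p = 0.872559, fail to reject H0 at alpha = 0.1.


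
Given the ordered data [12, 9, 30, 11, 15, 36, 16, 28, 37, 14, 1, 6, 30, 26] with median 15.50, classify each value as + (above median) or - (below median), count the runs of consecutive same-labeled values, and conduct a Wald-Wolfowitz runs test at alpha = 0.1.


Step 1: Compute median = 15.50; label A = above, B = below.
Labels in order: BBABBAAAABBBAA  (n_A = 7, n_B = 7)
Step 2: Count runs R = 6.
Step 3: Under H0 (random ordering), E[R] = 2*n_A*n_B/(n_A+n_B) + 1 = 2*7*7/14 + 1 = 8.0000.
        Var[R] = 2*n_A*n_B*(2*n_A*n_B - n_A - n_B) / ((n_A+n_B)^2 * (n_A+n_B-1)) = 8232/2548 = 3.2308.
        SD[R] = 1.7974.
Step 4: Continuity-corrected z = (R + 0.5 - E[R]) / SD[R] = (6 + 0.5 - 8.0000) / 1.7974 = -0.8345.
Step 5: Two-sided p-value via normal approximation = 2*(1 - Phi(|z|)) = 0.403986.
Step 6: alpha = 0.1. fail to reject H0.

R = 6, z = -0.8345, p = 0.403986, fail to reject H0.
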